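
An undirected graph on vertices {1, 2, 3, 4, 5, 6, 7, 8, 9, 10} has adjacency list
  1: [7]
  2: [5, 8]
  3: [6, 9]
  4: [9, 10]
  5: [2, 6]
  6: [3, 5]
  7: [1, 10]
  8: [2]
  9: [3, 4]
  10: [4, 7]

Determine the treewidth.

1

A width-1 tree decomposition is:
Bags: B1 = {2, 8}  B2 = {2, 5}  B3 = {5, 6}  B4 = {3, 6}  B5 = {3, 9}  B6 = {4, 9}  B7 = {4, 10}  B8 = {7, 10}  B9 = {1, 7}
Tree: B1–B2, B2–B3, B3–B4, B4–B5, B5–B6, B6–B7, B7–B8, B8–B9
The largest bag has 2 vertices, giving width 1; this decomposition certifies tw(G) ≤ 1. Since G has at least one edge (e.g. 8–2), it is not an edgeless graph, so tw(G) ≥ 1. Hence tw(G) = 1 exactly.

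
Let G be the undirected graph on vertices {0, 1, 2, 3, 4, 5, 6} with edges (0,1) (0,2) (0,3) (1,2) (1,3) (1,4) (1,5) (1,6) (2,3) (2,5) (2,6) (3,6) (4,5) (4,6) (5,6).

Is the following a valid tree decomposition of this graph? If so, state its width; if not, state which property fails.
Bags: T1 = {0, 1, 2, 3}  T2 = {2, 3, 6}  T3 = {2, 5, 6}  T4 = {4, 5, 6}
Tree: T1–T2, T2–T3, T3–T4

No — edge (1,6) lies in no bag.

A tree decomposition must satisfy three properties: every vertex lies in some bag; for every edge, both endpoints lie together in some bag; and for every vertex, the bags containing it form a connected subtree. Here edge (1,6) lies in no bag, so the decomposition is invalid.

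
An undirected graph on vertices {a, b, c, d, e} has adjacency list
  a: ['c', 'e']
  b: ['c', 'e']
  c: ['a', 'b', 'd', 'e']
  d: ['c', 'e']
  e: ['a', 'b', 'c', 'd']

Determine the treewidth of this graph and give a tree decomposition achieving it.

Each bag holds 3 vertices, so the decomposition has width 2, which upper-bounds the treewidth. On the other hand G contains the 3-clique {c, d, e}. A clique must lie in a single bag of any decomposition, so no decomposition can have width below 2. Therefore the treewidth is 2.

Treewidth 2.
One optimal decomposition is:
Bags: B1 = {b, c, e}  B2 = {c, d, e}  B3 = {a, c, e}
Tree: B1–B2, B1–B3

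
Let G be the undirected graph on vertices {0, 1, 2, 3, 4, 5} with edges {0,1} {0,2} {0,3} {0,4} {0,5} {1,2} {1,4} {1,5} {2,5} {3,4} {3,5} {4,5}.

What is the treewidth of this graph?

3

A width-3 tree decomposition is:
Bags: B1 = {0, 1, 4, 5}  B2 = {0, 3, 4, 5}  B3 = {0, 1, 2, 5}
Tree: B1–B2, B1–B3
The largest bag has 4 vertices, giving width 3; this decomposition certifies tw(G) ≤ 3. Conversely, {0, 1, 2, 5} is a clique of size 4, and the vertices of any clique must share a bag in every tree decomposition; so some bag has ≥ 4 vertices and tw(G) ≥ 3. Combining the bounds, tw(G) = 3.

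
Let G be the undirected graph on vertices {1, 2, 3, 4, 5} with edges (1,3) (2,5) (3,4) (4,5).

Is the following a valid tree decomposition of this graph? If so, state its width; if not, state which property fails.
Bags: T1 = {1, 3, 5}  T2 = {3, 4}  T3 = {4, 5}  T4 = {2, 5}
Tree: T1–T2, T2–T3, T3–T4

No — bags containing vertex 5 are not connected in the tree.

A tree decomposition must satisfy three properties: every vertex lies in some bag; for every edge, both endpoints lie together in some bag; and for every vertex, the bags containing it form a connected subtree. Here bags containing vertex 5 are not connected in the tree, so the decomposition is invalid.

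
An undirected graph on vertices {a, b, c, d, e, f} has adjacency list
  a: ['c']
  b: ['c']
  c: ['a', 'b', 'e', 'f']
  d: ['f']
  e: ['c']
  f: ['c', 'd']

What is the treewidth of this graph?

A width-1 tree decomposition is:
Bags: B1 = {c, f}  B2 = {a, c}  B3 = {b, c}  B4 = {d, f}  B5 = {c, e}
Tree: B1–B2, B2–B3, B1–B4, B2–B5
Each bag holds 2 vertices, so the decomposition has width 1, which upper-bounds the treewidth. Since G has at least one edge (e.g. c–f), it is not an edgeless graph, so tw(G) ≥ 1. Therefore the treewidth is 1.

1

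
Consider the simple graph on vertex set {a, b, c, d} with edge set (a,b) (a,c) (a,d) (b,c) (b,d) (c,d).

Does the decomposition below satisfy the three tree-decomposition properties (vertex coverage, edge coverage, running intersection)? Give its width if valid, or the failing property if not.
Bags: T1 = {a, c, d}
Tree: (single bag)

No — vertex b appears in no bag.

A tree decomposition must satisfy three properties: every vertex lies in some bag; for every edge, both endpoints lie together in some bag; and for every vertex, the bags containing it form a connected subtree. Here vertex b appears in no bag, so the decomposition is invalid.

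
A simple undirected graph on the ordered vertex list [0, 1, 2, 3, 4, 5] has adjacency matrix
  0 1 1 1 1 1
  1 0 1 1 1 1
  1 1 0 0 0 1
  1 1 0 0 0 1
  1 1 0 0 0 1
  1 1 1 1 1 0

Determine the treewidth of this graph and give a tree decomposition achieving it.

Each bag holds 4 vertices, so the decomposition has width 3, which upper-bounds the treewidth. For the lower bound, the 4 vertices {0, 1, 2, 5} are pairwise adjacent, and any tree decomposition puts a clique entirely inside one bag — forcing width ≥ 3. The upper and lower bounds meet at 3, so that is the treewidth.

Treewidth 3.
Bags: B1 = {0, 1, 3, 5}  B2 = {0, 1, 2, 5}  B3 = {0, 1, 4, 5}
Tree: B1–B2, B2–B3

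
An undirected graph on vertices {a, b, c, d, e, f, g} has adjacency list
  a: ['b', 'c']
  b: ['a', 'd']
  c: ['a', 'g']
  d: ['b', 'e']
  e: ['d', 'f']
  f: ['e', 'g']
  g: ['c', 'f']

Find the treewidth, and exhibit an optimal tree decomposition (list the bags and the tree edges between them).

Treewidth 2.
One optimal decomposition is:
Bags: B1 = {a, b, d}  B2 = {a, d, e}  B3 = {a, e, f}  B4 = {a, f, g}  B5 = {a, c, g}
Tree: B1–B2, B2–B3, B3–B4, B4–B5

The largest bag has 3 vertices, giving width 2; this decomposition certifies tw(G) ≤ 2. For the lower bound, G contains the cycle a–b–d–e–f–g–c–a, so G is not a forest; only forests have treewidth ≤ 1, hence tw(G) ≥ 2. Therefore the treewidth is 2.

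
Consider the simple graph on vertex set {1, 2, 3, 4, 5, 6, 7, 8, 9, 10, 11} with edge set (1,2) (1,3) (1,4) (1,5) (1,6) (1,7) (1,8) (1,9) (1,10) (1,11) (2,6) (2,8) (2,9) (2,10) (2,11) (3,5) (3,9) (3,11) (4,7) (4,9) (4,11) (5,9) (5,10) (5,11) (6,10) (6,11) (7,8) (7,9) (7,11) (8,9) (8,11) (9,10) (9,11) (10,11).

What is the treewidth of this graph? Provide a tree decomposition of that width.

Treewidth 4.
One optimal decomposition is:
Bags: B1 = {1, 5, 9, 10, 11}  B2 = {1, 2, 9, 10, 11}  B3 = {1, 2, 8, 9, 11}  B4 = {1, 7, 8, 9, 11}  B5 = {1, 2, 6, 10, 11}  B6 = {1, 4, 7, 9, 11}  B7 = {1, 3, 5, 9, 11}
Tree: B1–B2, B2–B3, B3–B4, B2–B5, B4–B6, B1–B7

Each bag holds 5 vertices, so the decomposition has width 4, which upper-bounds the treewidth. For the lower bound, the 5 vertices {1, 2, 8, 9, 11} are pairwise adjacent, and any tree decomposition puts a clique entirely inside one bag — forcing width ≥ 4. Hence tw(G) = 4 exactly.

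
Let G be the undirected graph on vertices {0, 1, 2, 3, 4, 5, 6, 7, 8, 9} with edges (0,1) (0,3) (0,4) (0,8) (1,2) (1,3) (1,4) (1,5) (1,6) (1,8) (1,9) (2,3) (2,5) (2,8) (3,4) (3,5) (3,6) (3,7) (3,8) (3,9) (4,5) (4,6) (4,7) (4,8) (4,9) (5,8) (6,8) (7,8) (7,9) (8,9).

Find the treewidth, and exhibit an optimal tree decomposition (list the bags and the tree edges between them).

The largest bag has 5 vertices, giving width 4; this decomposition certifies tw(G) ≤ 4. Conversely, {1, 2, 3, 5, 8} is a clique of size 5, and the vertices of any clique must share a bag in every tree decomposition; so some bag has ≥ 5 vertices and tw(G) ≥ 4. Combining the bounds, tw(G) = 4.

Treewidth 4.
One such decomposition:
Bags: B1 = {1, 3, 4, 6, 8}  B2 = {1, 3, 4, 5, 8}  B3 = {0, 1, 3, 4, 8}  B4 = {1, 3, 4, 8, 9}  B5 = {1, 2, 3, 5, 8}  B6 = {3, 4, 7, 8, 9}
Tree: B1–B2, B1–B3, B3–B4, B2–B5, B4–B6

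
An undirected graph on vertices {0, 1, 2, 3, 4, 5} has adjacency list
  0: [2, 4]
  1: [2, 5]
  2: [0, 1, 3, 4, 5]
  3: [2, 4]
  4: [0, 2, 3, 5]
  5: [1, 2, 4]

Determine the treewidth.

2

A width-2 tree decomposition is:
Bags: B1 = {2, 3, 4}  B2 = {2, 4, 5}  B3 = {1, 2, 5}  B4 = {0, 2, 4}
Tree: B1–B2, B2–B3, B2–B4
The largest bag has 3 vertices, giving width 2; this decomposition certifies tw(G) ≤ 2. On the other hand G contains the 3-clique {1, 2, 5}. A clique must lie in a single bag of any decomposition, so no decomposition can have width below 2. Hence tw(G) = 2 exactly.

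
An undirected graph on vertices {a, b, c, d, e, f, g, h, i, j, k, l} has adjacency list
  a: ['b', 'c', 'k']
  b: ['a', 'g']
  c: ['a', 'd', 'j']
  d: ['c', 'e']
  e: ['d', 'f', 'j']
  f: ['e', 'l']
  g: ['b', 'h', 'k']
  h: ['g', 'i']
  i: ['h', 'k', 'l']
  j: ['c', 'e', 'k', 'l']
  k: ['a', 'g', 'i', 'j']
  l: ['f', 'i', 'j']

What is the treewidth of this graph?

A width-3 tree decomposition is:
Bags: B1 = {a, b, g, h}  B2 = {a, g, h, k}  B3 = {a, h, i, k}  B4 = {a, c, i, k}  B5 = {c, i, j, k}  B6 = {c, i, j, l}  B7 = {c, d, j, l}  B8 = {d, e, j, l}  B9 = {d, e, f, l}
Tree: B1–B2, B2–B3, B3–B4, B4–B5, B5–B6, B6–B7, B7–B8, B8–B9
The largest bag has 4 vertices, giving width 3; this decomposition certifies tw(G) ≤ 3. For the lower bound: the 4 vertex sets {b,g,h}, {a}, {k}, {c,i,j,l} are disjoint, each induces a connected subgraph, and every pair is joined by at least one edge of G. Contracting each set to a single vertex therefore yields K_{4} as a minor, and since treewidth is minor-monotone, tw(G) ≥ tw(K_{4}) = 3. Hence tw(G) = 3 exactly.

3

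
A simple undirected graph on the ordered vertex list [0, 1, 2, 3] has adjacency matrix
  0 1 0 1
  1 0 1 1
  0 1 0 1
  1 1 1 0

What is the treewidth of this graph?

A width-2 tree decomposition is:
Bags: B1 = {1, 2, 3}  B2 = {0, 1, 3}
Tree: B1–B2
The largest bag has 3 vertices, giving width 2; this decomposition certifies tw(G) ≤ 2. Conversely, {0, 1, 3} is a clique of size 3, and the vertices of any clique must share a bag in every tree decomposition; so some bag has ≥ 3 vertices and tw(G) ≥ 2. Combining the bounds, tw(G) = 2.

2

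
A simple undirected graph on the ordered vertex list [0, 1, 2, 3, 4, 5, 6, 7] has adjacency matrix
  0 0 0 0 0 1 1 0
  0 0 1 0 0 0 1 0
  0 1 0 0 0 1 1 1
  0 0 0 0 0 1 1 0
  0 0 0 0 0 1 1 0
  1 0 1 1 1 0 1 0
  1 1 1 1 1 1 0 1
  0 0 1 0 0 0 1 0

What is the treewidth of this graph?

A width-2 tree decomposition is:
Bags: B1 = {4, 5, 6}  B2 = {2, 5, 6}  B3 = {3, 5, 6}  B4 = {2, 6, 7}  B5 = {0, 5, 6}  B6 = {1, 2, 6}
Tree: B1–B2, B2–B3, B2–B4, B2–B5, B2–B6
Each bag holds 3 vertices, so the decomposition has width 2, which upper-bounds the treewidth. On the other hand G contains the 3-clique {1, 2, 6}. A clique must lie in a single bag of any decomposition, so no decomposition can have width below 2. Therefore the treewidth is 2.

2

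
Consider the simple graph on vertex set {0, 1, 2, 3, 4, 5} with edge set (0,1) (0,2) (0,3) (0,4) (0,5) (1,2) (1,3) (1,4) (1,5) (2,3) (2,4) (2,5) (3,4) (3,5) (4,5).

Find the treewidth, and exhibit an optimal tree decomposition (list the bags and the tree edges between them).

Treewidth 5.
One optimal decomposition is:
Bags: B1 = {0, 1, 2, 3, 4, 5}
Tree: (single bag)

A single bag containing all 6 vertices is trivially a valid decomposition of width 5. For the lower bound, the 6 vertices {0, 1, 2, 3, 4, 5} are pairwise adjacent, and any tree decomposition puts a clique entirely inside one bag — forcing width ≥ 5. Therefore the treewidth is 5.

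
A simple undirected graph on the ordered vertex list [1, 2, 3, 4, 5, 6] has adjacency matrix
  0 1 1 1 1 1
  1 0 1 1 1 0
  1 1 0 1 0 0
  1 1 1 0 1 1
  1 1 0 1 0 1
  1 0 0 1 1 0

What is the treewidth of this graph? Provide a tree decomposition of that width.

Treewidth 3.
One optimal decomposition is:
Bags: B1 = {1, 2, 4, 5}  B2 = {1, 2, 3, 4}  B3 = {1, 4, 5, 6}
Tree: B1–B2, B1–B3

Each bag holds 4 vertices, so the decomposition has width 3, which upper-bounds the treewidth. For the lower bound, the 4 vertices {1, 2, 3, 4} are pairwise adjacent, and any tree decomposition puts a clique entirely inside one bag — forcing width ≥ 3. Therefore the treewidth is 3.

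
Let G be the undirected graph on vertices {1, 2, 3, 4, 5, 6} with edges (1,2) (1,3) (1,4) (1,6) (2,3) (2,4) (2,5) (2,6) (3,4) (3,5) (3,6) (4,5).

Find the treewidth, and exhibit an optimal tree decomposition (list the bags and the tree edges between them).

Treewidth 3.
One optimal decomposition is:
Bags: B1 = {1, 2, 3, 4}  B2 = {1, 2, 3, 6}  B3 = {2, 3, 4, 5}
Tree: B1–B2, B1–B3

Every bag has size at most 4, so the width is 4 − 1 = 3 and tw(G) ≤ 3. For the lower bound, the 4 vertices {1, 2, 3, 4} are pairwise adjacent, and any tree decomposition puts a clique entirely inside one bag — forcing width ≥ 3. Therefore the treewidth is 3.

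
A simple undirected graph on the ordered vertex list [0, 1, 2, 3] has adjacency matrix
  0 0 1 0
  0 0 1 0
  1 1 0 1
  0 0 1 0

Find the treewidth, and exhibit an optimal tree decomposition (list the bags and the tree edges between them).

Each bag holds 2 vertices, so the decomposition has width 1, which upper-bounds the treewidth. Since G has at least one edge (e.g. 2–0), it is not an edgeless graph, so tw(G) ≥ 1. Therefore the treewidth is 1.

Treewidth 1.
One optimal decomposition is:
Bags: B1 = {0, 2}  B2 = {1, 2}  B3 = {2, 3}
Tree: B1–B2, B1–B3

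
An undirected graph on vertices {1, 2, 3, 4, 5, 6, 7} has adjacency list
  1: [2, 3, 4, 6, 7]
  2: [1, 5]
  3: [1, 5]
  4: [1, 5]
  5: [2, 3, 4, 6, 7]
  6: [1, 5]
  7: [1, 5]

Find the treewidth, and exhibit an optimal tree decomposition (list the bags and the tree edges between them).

The largest bag has 3 vertices, giving width 2; this decomposition certifies tw(G) ≤ 2. Since 5–6–1–7–5 is a cycle in G, G is not acyclic. Forests are exactly the graphs of treewidth ≤ 1, so tw(G) ≥ 2. Hence tw(G) = 2 exactly.

Treewidth 2.
One optimal decomposition is:
Bags: B1 = {1, 5, 6}  B2 = {1, 5, 7}  B3 = {1, 4, 5}  B4 = {1, 2, 5}  B5 = {1, 3, 5}
Tree: B1–B2, B2–B3, B3–B4, B4–B5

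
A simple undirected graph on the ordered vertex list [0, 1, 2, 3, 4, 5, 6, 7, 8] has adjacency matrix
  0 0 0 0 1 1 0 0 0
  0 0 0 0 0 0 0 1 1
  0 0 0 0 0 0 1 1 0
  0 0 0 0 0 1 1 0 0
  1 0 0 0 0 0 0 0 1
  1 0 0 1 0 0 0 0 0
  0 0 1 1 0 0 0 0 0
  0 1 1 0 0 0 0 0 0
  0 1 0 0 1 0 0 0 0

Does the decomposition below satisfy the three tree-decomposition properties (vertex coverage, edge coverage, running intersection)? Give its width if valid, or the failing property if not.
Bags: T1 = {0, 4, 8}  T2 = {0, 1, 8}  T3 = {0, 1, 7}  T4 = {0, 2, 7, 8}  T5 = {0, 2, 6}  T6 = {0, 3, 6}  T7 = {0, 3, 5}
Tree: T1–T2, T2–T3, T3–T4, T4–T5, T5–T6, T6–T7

No — bags containing vertex 8 are not connected in the tree.

A tree decomposition must satisfy three properties: every vertex lies in some bag; for every edge, both endpoints lie together in some bag; and for every vertex, the bags containing it form a connected subtree. Here bags containing vertex 8 are not connected in the tree, so the decomposition is invalid.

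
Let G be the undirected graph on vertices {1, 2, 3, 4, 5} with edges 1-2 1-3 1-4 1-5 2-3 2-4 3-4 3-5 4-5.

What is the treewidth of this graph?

A width-3 tree decomposition is:
Bags: B1 = {1, 2, 3, 4}  B2 = {1, 3, 4, 5}
Tree: B1–B2
Each bag holds 4 vertices, so the decomposition has width 3, which upper-bounds the treewidth. Conversely, {1, 2, 3, 4} is a clique of size 4, and the vertices of any clique must share a bag in every tree decomposition; so some bag has ≥ 4 vertices and tw(G) ≥ 3. Hence tw(G) = 3 exactly.

3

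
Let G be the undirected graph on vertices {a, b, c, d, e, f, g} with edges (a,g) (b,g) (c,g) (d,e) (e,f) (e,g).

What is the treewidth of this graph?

A width-1 tree decomposition is:
Bags: B1 = {e, g}  B2 = {b, g}  B3 = {e, f}  B4 = {c, g}  B5 = {a, g}  B6 = {d, e}
Tree: B1–B2, B1–B3, B2–B4, B2–B5, B3–B6
Each bag holds 2 vertices, so the decomposition has width 1, which upper-bounds the treewidth. Any graph with an edge has treewidth ≥ 1, and G has the edge g–e. Combining the bounds, tw(G) = 1.

1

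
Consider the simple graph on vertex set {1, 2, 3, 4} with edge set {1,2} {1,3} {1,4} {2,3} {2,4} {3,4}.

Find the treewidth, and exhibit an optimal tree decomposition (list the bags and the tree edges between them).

With just one bag of size 4, the width is 4 − 1 = 3, so tw(G) ≤ 3. For the lower bound, the 4 vertices {1, 2, 3, 4} are pairwise adjacent, and any tree decomposition puts a clique entirely inside one bag — forcing width ≥ 3. Hence tw(G) = 3 exactly.

Treewidth 3.
One optimal decomposition is:
Bags: B1 = {1, 2, 3, 4}
Tree: (single bag)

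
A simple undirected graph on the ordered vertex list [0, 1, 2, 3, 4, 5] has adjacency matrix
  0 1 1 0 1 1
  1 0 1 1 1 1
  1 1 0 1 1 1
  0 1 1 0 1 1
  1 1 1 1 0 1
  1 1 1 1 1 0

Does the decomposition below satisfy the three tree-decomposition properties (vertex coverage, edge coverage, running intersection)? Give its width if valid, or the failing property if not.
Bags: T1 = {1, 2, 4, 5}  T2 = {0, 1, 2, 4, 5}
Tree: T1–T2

A tree decomposition must satisfy three properties: every vertex lies in some bag; for every edge, both endpoints lie together in some bag; and for every vertex, the bags containing it form a connected subtree. Here vertex 3 appears in no bag, so the decomposition is invalid.

No — vertex 3 appears in no bag.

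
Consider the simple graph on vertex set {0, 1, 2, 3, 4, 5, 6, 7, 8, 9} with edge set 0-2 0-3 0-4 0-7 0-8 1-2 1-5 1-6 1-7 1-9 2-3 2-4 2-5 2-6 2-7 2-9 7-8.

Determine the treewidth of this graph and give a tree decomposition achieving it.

Treewidth 2.
One optimal decomposition is:
Bags: B1 = {1, 2, 7}  B2 = {1, 2, 5}  B3 = {1, 2, 6}  B4 = {0, 2, 7}  B5 = {0, 7, 8}  B6 = {0, 2, 3}  B7 = {1, 2, 9}  B8 = {0, 2, 4}
Tree: B1–B2, B2–B3, B1–B4, B4–B5, B4–B6, B3–B7, B6–B8

Every bag has size at most 3, so the width is 3 − 1 = 2 and tw(G) ≤ 2. On the other hand G contains the 3-clique {0, 7, 8}. A clique must lie in a single bag of any decomposition, so no decomposition can have width below 2. Combining the bounds, tw(G) = 2.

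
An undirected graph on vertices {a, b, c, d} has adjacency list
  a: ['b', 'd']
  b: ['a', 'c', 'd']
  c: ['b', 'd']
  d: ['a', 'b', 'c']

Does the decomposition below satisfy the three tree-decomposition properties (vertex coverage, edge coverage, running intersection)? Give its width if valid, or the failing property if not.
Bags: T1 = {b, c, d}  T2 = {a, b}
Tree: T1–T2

A tree decomposition must satisfy three properties: every vertex lies in some bag; for every edge, both endpoints lie together in some bag; and for every vertex, the bags containing it form a connected subtree. Here edge (d,a) lies in no bag, so the decomposition is invalid.

No — edge (d,a) lies in no bag.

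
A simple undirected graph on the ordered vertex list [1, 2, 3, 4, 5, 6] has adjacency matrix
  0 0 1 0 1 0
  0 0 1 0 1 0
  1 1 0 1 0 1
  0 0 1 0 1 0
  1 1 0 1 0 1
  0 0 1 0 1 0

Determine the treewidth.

2

A width-2 tree decomposition is:
Bags: B1 = {1, 3, 5}  B2 = {3, 4, 5}  B3 = {2, 3, 5}  B4 = {3, 5, 6}
Tree: B1–B2, B2–B3, B3–B4
The largest bag has 3 vertices, giving width 2; this decomposition certifies tw(G) ≤ 2. The edges 1–5–4–3–1 form a cycle, so G is not a tree and its treewidth is at least 2. The upper and lower bounds meet at 2, so that is the treewidth.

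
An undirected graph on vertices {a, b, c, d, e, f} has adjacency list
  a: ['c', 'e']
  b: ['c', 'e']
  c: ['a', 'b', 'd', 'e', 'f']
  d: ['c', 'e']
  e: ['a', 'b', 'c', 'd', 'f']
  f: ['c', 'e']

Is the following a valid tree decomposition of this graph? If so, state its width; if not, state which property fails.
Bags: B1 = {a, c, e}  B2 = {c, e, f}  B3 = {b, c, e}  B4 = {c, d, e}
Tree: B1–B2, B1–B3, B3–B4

Checking the three conditions: (i) the bags cover all of {a, b, c, d, e, f}; (ii) for each edge, some bag contains both endpoints; (iii) the bags containing any fixed vertex form a subtree. All hold, so the decomposition is valid with width 3 − 1 = 2.

Yes; width 2.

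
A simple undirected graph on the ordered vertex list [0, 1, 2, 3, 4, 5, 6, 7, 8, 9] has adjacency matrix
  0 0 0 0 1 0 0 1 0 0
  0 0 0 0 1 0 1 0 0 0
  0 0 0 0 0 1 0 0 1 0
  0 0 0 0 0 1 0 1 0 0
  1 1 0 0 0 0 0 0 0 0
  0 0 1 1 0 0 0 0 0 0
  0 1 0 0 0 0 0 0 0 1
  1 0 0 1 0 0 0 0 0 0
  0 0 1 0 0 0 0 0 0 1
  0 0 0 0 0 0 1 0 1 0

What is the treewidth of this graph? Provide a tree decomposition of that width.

Treewidth 2.
One optimal decomposition is:
Bags: B1 = {1, 4, 6}  B2 = {4, 6, 9}  B3 = {4, 8, 9}  B4 = {2, 4, 8}  B5 = {2, 4, 5}  B6 = {3, 4, 5}  B7 = {3, 4, 7}  B8 = {0, 4, 7}
Tree: B1–B2, B2–B3, B3–B4, B4–B5, B5–B6, B6–B7, B7–B8

The largest bag has 3 vertices, giving width 2; this decomposition certifies tw(G) ≤ 2. Since 4–1–6–9–8–2–5–3–7–0–4 is a cycle in G, G is not acyclic. Forests are exactly the graphs of treewidth ≤ 1, so tw(G) ≥ 2. The upper and lower bounds meet at 2, so that is the treewidth.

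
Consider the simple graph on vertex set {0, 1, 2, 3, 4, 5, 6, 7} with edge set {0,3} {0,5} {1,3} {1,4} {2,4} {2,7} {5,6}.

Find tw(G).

1

A width-1 tree decomposition is:
Bags: B1 = {5, 6}  B2 = {0, 5}  B3 = {0, 3}  B4 = {1, 3}  B5 = {1, 4}  B6 = {2, 4}  B7 = {2, 7}
Tree: B1–B2, B2–B3, B3–B4, B4–B5, B5–B6, B6–B7
Every bag has size at most 2, so the width is 2 − 1 = 1 and tw(G) ≤ 1. G has an edge, so its treewidth is at least 1. Combining the bounds, tw(G) = 1.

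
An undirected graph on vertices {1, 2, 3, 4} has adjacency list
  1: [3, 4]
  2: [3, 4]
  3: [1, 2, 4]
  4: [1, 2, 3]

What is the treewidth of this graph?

2

A width-2 tree decomposition is:
Bags: B1 = {1, 3, 4}  B2 = {2, 3, 4}
Tree: B1–B2
Every bag has size at most 3, so the width is 3 − 1 = 2 and tw(G) ≤ 2. For the lower bound, the 3 vertices {1, 3, 4} are pairwise adjacent, and any tree decomposition puts a clique entirely inside one bag — forcing width ≥ 2. Therefore the treewidth is 2.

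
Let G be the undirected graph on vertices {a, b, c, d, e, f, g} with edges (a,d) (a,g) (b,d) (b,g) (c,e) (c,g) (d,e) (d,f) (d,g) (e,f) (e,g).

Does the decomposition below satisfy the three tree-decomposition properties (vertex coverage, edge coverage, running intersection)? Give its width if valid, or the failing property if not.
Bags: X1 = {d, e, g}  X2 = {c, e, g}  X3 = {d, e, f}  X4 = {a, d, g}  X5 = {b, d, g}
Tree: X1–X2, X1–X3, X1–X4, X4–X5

Vertex coverage: the bags together contain {a, b, c, d, e, f, g}, the full vertex set. Edge coverage: each edge of G has both endpoints in at least one bag. Running intersection: for every vertex, the bags containing it form a connected subtree. All three properties hold, so this is a valid tree decomposition of width max|bag| − 1 = 2, and hence tw(G) ≤ 2.

Yes; width 2.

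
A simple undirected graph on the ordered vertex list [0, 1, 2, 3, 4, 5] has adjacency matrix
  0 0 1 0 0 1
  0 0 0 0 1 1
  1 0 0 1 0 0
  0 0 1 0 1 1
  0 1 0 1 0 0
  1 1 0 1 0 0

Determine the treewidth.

A width-2 tree decomposition is:
Bags: B1 = {0, 2, 5}  B2 = {2, 3, 5}  B3 = {1, 3, 5}  B4 = {1, 3, 4}
Tree: B1–B2, B2–B3, B3–B4
Every bag has size at most 3, so the width is 3 − 1 = 2 and tw(G) ≤ 2. The edges 0–2–3–5–0 form a cycle, so G is not a tree and its treewidth is at least 2. The upper and lower bounds meet at 2, so that is the treewidth.

2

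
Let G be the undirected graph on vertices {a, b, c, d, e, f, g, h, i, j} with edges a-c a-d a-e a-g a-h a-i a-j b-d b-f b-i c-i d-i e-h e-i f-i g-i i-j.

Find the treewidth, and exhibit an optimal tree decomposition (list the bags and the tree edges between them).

Treewidth 2.
One such decomposition:
Bags: B1 = {a, e, i}  B2 = {a, g, i}  B3 = {a, i, j}  B4 = {a, d, i}  B5 = {a, c, i}  B6 = {b, d, i}  B7 = {b, f, i}  B8 = {a, e, h}
Tree: B1–B2, B2–B3, B3–B4, B2–B5, B4–B6, B6–B7, B1–B8

Each bag holds 3 vertices, so the decomposition has width 2, which upper-bounds the treewidth. On the other hand G contains the 3-clique {a, e, h}. A clique must lie in a single bag of any decomposition, so no decomposition can have width below 2. Combining the bounds, tw(G) = 2.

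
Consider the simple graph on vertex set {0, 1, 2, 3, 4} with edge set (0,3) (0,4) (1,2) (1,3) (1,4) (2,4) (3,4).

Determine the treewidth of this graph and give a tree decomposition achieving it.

Treewidth 2.
One optimal decomposition is:
Bags: B1 = {1, 3, 4}  B2 = {1, 2, 4}  B3 = {0, 3, 4}
Tree: B1–B2, B1–B3

The largest bag has 3 vertices, giving width 2; this decomposition certifies tw(G) ≤ 2. On the other hand G contains the 3-clique {0, 3, 4}. A clique must lie in a single bag of any decomposition, so no decomposition can have width below 2. Therefore the treewidth is 2.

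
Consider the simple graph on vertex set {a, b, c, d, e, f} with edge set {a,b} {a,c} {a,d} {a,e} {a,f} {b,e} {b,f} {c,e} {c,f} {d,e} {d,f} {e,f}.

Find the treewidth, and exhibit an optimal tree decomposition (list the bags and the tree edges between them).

Treewidth 3.
One optimal decomposition is:
Bags: B1 = {a, b, e, f}  B2 = {a, d, e, f}  B3 = {a, c, e, f}
Tree: B1–B2, B1–B3

Every bag has size at most 4, so the width is 4 − 1 = 3 and tw(G) ≤ 3. For the lower bound, the 4 vertices {a, d, e, f} are pairwise adjacent, and any tree decomposition puts a clique entirely inside one bag — forcing width ≥ 3. Combining the bounds, tw(G) = 3.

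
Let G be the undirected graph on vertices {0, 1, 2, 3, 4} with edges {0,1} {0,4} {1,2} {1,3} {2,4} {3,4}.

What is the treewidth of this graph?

A width-2 tree decomposition is:
Bags: B1 = {0, 1, 4}  B2 = {1, 3, 4}  B3 = {1, 2, 4}
Tree: B1–B2, B2–B3
Every bag has size at most 3, so the width is 3 − 1 = 2 and tw(G) ≤ 2. Since 1–0–4–3–1 is a cycle in G, G is not acyclic. Forests are exactly the graphs of treewidth ≤ 1, so tw(G) ≥ 2. The upper and lower bounds meet at 2, so that is the treewidth.

2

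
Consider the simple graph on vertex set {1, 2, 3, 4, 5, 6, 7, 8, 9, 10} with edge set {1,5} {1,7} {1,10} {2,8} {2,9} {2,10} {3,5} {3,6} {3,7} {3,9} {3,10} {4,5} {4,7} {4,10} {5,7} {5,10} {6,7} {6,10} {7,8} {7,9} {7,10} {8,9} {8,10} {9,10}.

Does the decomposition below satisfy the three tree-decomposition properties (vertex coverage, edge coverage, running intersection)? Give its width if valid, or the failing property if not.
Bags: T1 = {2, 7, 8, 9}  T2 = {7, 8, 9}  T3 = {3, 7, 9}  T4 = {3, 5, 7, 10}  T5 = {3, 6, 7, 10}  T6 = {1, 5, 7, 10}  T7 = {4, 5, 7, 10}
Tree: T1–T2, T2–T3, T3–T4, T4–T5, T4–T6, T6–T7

No — edge (2,10) lies in no bag.

A tree decomposition must satisfy three properties: every vertex lies in some bag; for every edge, both endpoints lie together in some bag; and for every vertex, the bags containing it form a connected subtree. Here edge (2,10) lies in no bag, so the decomposition is invalid.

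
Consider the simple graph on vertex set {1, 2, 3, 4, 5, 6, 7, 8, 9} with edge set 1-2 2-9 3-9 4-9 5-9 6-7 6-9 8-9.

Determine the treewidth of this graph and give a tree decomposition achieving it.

Treewidth 1.
One such decomposition:
Bags: B1 = {8, 9}  B2 = {3, 9}  B3 = {6, 9}  B4 = {2, 9}  B5 = {6, 7}  B6 = {5, 9}  B7 = {1, 2}  B8 = {4, 9}
Tree: B1–B2, B1–B3, B3–B4, B3–B5, B1–B6, B4–B7, B6–B8

The largest bag has 2 vertices, giving width 1; this decomposition certifies tw(G) ≤ 1. G has an edge, so its treewidth is at least 1. Therefore the treewidth is 1.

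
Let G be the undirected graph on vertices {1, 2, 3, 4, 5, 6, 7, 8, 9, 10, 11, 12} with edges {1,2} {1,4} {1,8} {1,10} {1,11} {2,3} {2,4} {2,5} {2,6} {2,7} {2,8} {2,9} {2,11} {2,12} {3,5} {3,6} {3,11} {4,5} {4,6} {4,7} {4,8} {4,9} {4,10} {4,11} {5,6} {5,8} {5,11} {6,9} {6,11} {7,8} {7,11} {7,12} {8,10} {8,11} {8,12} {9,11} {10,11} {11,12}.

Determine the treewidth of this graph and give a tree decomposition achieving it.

Treewidth 4.
One optimal decomposition is:
Bags: B1 = {2, 4, 6, 9, 11}  B2 = {2, 4, 5, 6, 11}  B3 = {2, 4, 5, 8, 11}  B4 = {2, 3, 5, 6, 11}  B5 = {2, 4, 7, 8, 11}  B6 = {1, 2, 4, 8, 11}  B7 = {1, 4, 8, 10, 11}  B8 = {2, 7, 8, 11, 12}
Tree: B1–B2, B2–B3, B2–B4, B3–B5, B3–B6, B6–B7, B5–B8

Every bag has size at most 5, so the width is 5 − 1 = 4 and tw(G) ≤ 4. Conversely, {2, 3, 5, 6, 11} is a clique of size 5, and the vertices of any clique must share a bag in every tree decomposition; so some bag has ≥ 5 vertices and tw(G) ≥ 4. The upper and lower bounds meet at 4, so that is the treewidth.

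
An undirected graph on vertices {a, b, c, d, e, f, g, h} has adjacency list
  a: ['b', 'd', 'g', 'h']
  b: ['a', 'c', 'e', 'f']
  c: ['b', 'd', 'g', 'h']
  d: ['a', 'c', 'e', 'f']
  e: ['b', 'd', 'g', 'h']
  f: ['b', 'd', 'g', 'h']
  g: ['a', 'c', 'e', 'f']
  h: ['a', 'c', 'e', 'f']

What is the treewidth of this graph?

A width-4 tree decomposition is:
Bags: B1 = {a, c, e, f, h}  B2 = {a, c, e, f, g}  B3 = {a, c, d, e, f}  B4 = {a, b, c, e, f}
Tree: B1–B2, B2–B3, B3–B4
The largest bag has 5 vertices, giving width 4; this decomposition certifies tw(G) ≤ 4. For the lower bound: the 5 vertex sets {c,h}, {e,g}, {a,d}, {f}, {b} are disjoint, each induces a connected subgraph, and every pair is joined by at least one edge of G. Contracting each set to a single vertex therefore yields K_{5} as a minor, and since treewidth is minor-monotone, tw(G) ≥ tw(K_{5}) = 4. Combining the bounds, tw(G) = 4.

4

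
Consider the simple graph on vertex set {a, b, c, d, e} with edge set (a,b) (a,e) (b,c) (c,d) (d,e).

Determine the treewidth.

2

A width-2 tree decomposition is:
Bags: B1 = {c, d, e}  B2 = {a, c, e}  B3 = {a, b, c}
Tree: B1–B2, B2–B3
The largest bag has 3 vertices, giving width 2; this decomposition certifies tw(G) ≤ 2. The edges c–d–e–a–b–c form a cycle, so G is not a tree and its treewidth is at least 2. Combining the bounds, tw(G) = 2.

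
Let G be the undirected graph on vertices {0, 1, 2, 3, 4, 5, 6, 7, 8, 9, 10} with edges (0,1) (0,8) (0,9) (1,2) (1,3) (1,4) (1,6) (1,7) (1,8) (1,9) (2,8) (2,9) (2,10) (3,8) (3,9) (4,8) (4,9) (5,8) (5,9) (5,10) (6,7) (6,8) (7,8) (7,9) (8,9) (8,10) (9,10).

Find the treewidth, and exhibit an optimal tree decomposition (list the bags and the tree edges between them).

The largest bag has 4 vertices, giving width 3; this decomposition certifies tw(G) ≤ 3. On the other hand G contains the 4-clique {0, 1, 8, 9}. A clique must lie in a single bag of any decomposition, so no decomposition can have width below 3. The upper and lower bounds meet at 3, so that is the treewidth.

Treewidth 3.
One optimal decomposition is:
Bags: B1 = {0, 1, 8, 9}  B2 = {1, 2, 8, 9}  B3 = {1, 7, 8, 9}  B4 = {1, 4, 8, 9}  B5 = {1, 6, 7, 8}  B6 = {2, 8, 9, 10}  B7 = {1, 3, 8, 9}  B8 = {5, 8, 9, 10}
Tree: B1–B2, B2–B3, B2–B4, B3–B5, B2–B6, B3–B7, B6–B8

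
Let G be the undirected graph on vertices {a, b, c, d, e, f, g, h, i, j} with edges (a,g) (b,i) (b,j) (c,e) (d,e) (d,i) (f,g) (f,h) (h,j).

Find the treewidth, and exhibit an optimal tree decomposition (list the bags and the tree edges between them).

Treewidth 1.
One optimal decomposition is:
Bags: B1 = {c, e}  B2 = {d, e}  B3 = {d, i}  B4 = {b, i}  B5 = {b, j}  B6 = {h, j}  B7 = {f, h}  B8 = {f, g}  B9 = {a, g}
Tree: B1–B2, B2–B3, B3–B4, B4–B5, B5–B6, B6–B7, B7–B8, B8–B9

The largest bag has 2 vertices, giving width 1; this decomposition certifies tw(G) ≤ 1. G has an edge, so its treewidth is at least 1. Therefore the treewidth is 1.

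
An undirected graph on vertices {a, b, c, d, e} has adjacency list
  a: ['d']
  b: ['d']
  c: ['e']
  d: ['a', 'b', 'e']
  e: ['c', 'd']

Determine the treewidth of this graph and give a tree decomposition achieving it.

Treewidth 1.
One such decomposition:
Bags: B1 = {d, e}  B2 = {c, e}  B3 = {b, d}  B4 = {a, d}
Tree: B1–B2, B1–B3, B1–B4

The largest bag has 2 vertices, giving width 1; this decomposition certifies tw(G) ≤ 1. G has an edge, so its treewidth is at least 1. Combining the bounds, tw(G) = 1.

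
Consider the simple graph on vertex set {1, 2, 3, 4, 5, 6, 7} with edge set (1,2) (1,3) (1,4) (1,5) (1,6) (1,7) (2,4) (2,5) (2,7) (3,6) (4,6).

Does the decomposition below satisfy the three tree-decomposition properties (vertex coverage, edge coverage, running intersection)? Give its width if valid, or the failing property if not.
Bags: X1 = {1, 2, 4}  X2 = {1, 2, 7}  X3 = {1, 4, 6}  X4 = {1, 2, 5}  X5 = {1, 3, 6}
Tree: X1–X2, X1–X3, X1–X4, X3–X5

Yes; width 2.

Vertex coverage: the bags together contain {1, 2, 3, 4, 5, 6, 7}, the full vertex set. Edge coverage: each edge of G has both endpoints in at least one bag. Running intersection: for every vertex, the bags containing it form a connected subtree. All three properties hold, so this is a valid tree decomposition of width max|bag| − 1 = 2, and hence tw(G) ≤ 2.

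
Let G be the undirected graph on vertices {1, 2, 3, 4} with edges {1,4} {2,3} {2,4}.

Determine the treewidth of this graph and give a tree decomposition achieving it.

Treewidth 1.
One such decomposition:
Bags: B1 = {2, 4}  B2 = {2, 3}  B3 = {1, 4}
Tree: B1–B2, B1–B3

The largest bag has 2 vertices, giving width 1; this decomposition certifies tw(G) ≤ 1. Any graph with an edge has treewidth ≥ 1, and G has the edge 4–2. Therefore the treewidth is 1.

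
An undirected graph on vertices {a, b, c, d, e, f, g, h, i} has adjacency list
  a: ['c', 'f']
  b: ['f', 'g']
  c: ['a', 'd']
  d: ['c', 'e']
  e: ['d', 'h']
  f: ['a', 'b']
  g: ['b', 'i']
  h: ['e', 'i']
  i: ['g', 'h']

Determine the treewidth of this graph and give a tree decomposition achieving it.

Treewidth 2.
One such decomposition:
Bags: B1 = {a, b, f}  B2 = {a, b, g}  B3 = {a, g, i}  B4 = {a, h, i}  B5 = {a, e, h}  B6 = {a, d, e}  B7 = {a, c, d}
Tree: B1–B2, B2–B3, B3–B4, B4–B5, B5–B6, B6–B7

The largest bag has 3 vertices, giving width 2; this decomposition certifies tw(G) ≤ 2. For the lower bound, G contains the cycle a–f–b–g–i–h–e–d–c–a, so G is not a forest; only forests have treewidth ≤ 1, hence tw(G) ≥ 2. Hence tw(G) = 2 exactly.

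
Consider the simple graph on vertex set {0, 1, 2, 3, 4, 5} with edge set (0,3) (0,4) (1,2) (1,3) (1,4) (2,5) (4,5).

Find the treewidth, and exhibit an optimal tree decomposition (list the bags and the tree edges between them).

Each bag holds 3 vertices, so the decomposition has width 2, which upper-bounds the treewidth. For the lower bound, G contains the cycle 0–3–1–4–0, so G is not a forest; only forests have treewidth ≤ 1, hence tw(G) ≥ 2. The upper and lower bounds meet at 2, so that is the treewidth.

Treewidth 2.
Bags: B1 = {0, 3, 4}  B2 = {1, 3, 4}  B3 = {1, 4, 5}  B4 = {1, 2, 5}
Tree: B1–B2, B2–B3, B3–B4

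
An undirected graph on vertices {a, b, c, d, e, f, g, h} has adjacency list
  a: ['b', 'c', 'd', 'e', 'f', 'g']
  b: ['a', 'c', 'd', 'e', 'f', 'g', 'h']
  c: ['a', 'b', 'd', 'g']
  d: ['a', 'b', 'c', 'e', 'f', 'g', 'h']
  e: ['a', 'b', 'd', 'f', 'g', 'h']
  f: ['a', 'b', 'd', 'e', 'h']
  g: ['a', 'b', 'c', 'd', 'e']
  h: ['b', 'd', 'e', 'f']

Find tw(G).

4

A width-4 tree decomposition is:
Bags: B1 = {a, b, d, e, f}  B2 = {a, b, d, e, g}  B3 = {a, b, c, d, g}  B4 = {b, d, e, f, h}
Tree: B1–B2, B2–B3, B1–B4
Each bag holds 5 vertices, so the decomposition has width 4, which upper-bounds the treewidth. Conversely, {b, d, e, f, h} is a clique of size 5, and the vertices of any clique must share a bag in every tree decomposition; so some bag has ≥ 5 vertices and tw(G) ≥ 4. Hence tw(G) = 4 exactly.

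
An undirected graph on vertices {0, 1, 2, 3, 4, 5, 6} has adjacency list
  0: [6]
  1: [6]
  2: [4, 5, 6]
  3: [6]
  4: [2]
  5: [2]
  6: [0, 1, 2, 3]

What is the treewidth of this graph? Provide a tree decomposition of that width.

Every bag has size at most 2, so the width is 2 − 1 = 1 and tw(G) ≤ 1. Any graph with an edge has treewidth ≥ 1, and G has the edge 2–6. Combining the bounds, tw(G) = 1.

Treewidth 1.
Bags: B1 = {2, 6}  B2 = {3, 6}  B3 = {2, 5}  B4 = {2, 4}  B5 = {1, 6}  B6 = {0, 6}
Tree: B1–B2, B1–B3, B3–B4, B2–B5, B5–B6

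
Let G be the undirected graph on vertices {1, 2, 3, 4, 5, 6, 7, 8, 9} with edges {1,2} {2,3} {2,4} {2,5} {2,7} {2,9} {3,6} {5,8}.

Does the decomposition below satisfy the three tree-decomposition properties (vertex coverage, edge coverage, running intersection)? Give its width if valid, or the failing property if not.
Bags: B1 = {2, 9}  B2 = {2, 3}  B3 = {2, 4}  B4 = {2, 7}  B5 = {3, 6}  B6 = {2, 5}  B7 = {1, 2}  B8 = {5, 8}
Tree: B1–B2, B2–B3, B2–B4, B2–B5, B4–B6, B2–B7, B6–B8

Vertex coverage: the bags together contain {1, 2, 3, 4, 5, 6, 7, 8, 9}, the full vertex set. Edge coverage: each edge of G has both endpoints in at least one bag. Running intersection: for every vertex, the bags containing it form a connected subtree. All three properties hold, so this is a valid tree decomposition of width max|bag| − 1 = 1, and hence tw(G) ≤ 1.

Yes; width 1.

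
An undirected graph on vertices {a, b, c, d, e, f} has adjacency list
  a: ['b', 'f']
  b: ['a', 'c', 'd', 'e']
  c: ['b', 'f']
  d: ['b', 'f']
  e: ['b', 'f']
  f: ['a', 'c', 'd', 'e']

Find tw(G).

2

A width-2 tree decomposition is:
Bags: B1 = {b, e, f}  B2 = {b, d, f}  B3 = {b, c, f}  B4 = {a, b, f}
Tree: B1–B2, B2–B3, B3–B4
Each bag holds 3 vertices, so the decomposition has width 2, which upper-bounds the treewidth. Since b–e–f–d–b is a cycle in G, G is not acyclic. Forests are exactly the graphs of treewidth ≤ 1, so tw(G) ≥ 2. Hence tw(G) = 2 exactly.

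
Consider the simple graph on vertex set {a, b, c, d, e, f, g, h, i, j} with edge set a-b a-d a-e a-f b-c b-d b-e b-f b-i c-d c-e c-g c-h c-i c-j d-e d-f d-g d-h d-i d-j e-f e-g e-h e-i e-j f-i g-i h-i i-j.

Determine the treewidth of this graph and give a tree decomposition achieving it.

Treewidth 4.
One such decomposition:
Bags: B1 = {b, c, d, e, i}  B2 = {b, d, e, f, i}  B3 = {c, d, e, h, i}  B4 = {a, b, d, e, f}  B5 = {c, d, e, i, j}  B6 = {c, d, e, g, i}
Tree: B1–B2, B1–B3, B2–B4, B3–B5, B5–B6

The largest bag has 5 vertices, giving width 4; this decomposition certifies tw(G) ≤ 4. For the lower bound, the 5 vertices {a, b, d, e, f} are pairwise adjacent, and any tree decomposition puts a clique entirely inside one bag — forcing width ≥ 4. Therefore the treewidth is 4.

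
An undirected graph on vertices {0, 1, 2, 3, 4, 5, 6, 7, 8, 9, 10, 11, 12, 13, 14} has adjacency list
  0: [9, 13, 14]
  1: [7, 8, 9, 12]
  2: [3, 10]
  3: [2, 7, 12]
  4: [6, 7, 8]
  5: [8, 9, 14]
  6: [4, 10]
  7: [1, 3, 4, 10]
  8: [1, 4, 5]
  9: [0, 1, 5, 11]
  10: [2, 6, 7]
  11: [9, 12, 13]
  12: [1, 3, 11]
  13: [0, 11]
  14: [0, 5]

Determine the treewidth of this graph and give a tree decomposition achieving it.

Each bag holds 4 vertices, so the decomposition has width 3, which upper-bounds the treewidth. For the lower bound: the 4 vertex sets {0,13,14}, {11}, {9}, {1,5,8,12} are disjoint, each induces a connected subgraph, and every pair is joined by at least one edge of G. Contracting each set to a single vertex therefore yields K_{4} as a minor, and since treewidth is minor-monotone, tw(G) ≥ tw(K_{4}) = 3. Hence tw(G) = 3 exactly.

Treewidth 3.
Bags: B1 = {0, 11, 13, 14}  B2 = {0, 9, 11, 14}  B3 = {5, 9, 11, 14}  B4 = {5, 9, 11, 12}  B5 = {1, 5, 9, 12}  B6 = {1, 5, 8, 12}  B7 = {1, 3, 8, 12}  B8 = {1, 3, 7, 8}  B9 = {3, 4, 7, 8}  B10 = {2, 3, 4, 7}  B11 = {2, 4, 7, 10}  B12 = {2, 4, 6, 10}
Tree: B1–B2, B2–B3, B3–B4, B4–B5, B5–B6, B6–B7, B7–B8, B8–B9, B9–B10, B10–B11, B11–B12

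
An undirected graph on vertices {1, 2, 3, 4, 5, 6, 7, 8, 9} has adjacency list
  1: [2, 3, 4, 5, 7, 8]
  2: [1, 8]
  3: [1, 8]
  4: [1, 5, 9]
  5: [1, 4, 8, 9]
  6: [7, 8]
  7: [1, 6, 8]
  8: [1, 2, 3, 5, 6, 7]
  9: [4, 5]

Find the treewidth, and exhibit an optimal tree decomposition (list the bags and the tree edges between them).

Treewidth 2.
One such decomposition:
Bags: B1 = {1, 7, 8}  B2 = {6, 7, 8}  B3 = {1, 5, 8}  B4 = {1, 3, 8}  B5 = {1, 4, 5}  B6 = {4, 5, 9}  B7 = {1, 2, 8}
Tree: B1–B2, B1–B3, B1–B4, B3–B5, B5–B6, B4–B7

Each bag holds 3 vertices, so the decomposition has width 2, which upper-bounds the treewidth. On the other hand G contains the 3-clique {1, 2, 8}. A clique must lie in a single bag of any decomposition, so no decomposition can have width below 2. Combining the bounds, tw(G) = 2.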